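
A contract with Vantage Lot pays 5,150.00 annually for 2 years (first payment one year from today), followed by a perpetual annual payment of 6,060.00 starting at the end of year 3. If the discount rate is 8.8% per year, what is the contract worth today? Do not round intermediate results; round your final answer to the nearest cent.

PV of 2-year annuity: 5,150.00 × [1 − (1+0.088)^−2] / 0.088 = 9084.05872
Perpetuity value at year 2: 6,060.00 / 0.088 = 68863.63636
PV of perpetuity: 68863.63636 / (1+0.088)^2 = 58174.43329
Total PV = 9084.05872 + 58174.43329 = 67258.49201

67258.49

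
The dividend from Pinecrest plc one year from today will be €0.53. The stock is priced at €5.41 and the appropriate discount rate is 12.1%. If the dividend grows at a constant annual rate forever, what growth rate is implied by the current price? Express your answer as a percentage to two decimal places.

P = D₁/(r−g) ⇒ g = r − D₁/P = 0.121 − €0.53/€5.41 = 0.023033

2.30%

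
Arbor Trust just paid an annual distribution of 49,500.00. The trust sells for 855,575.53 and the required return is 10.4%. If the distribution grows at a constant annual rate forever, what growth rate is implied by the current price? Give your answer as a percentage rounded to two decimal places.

P = D₀(1+g)/(r−g) ⇒ P(r−g) = D₀(1+g) ⇒ g(P+D₀) = P·r − D₀
g = (P·r − D₀)/(P + D₀) = (855,575.53×0.104 − 49,500.00) / (855,575.53 + 49,500.00) = 0.043621

4.36%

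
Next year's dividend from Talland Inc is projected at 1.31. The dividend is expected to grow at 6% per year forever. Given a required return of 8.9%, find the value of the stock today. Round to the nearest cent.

45.17

Growing perpetuity: P = D₁ / (r − g) = 1.3100 / (0.089 − 0.06) = 45.17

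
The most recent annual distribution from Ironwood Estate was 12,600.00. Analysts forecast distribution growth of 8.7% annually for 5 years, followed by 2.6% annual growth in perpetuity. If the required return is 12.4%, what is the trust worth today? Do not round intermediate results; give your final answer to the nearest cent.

D_1 = 13696.20000
D_2 = 14887.76940
D_3 = 16183.00534
D_4 = 17590.92680
D_5 = 19121.33743
Terminal value at year 5: TV = D_5×(1+g_2)/(r−g_2) = 19618.49221/0.098 = 200188.69599
P_0 = D_1/(1+r)^1 + D_2/(1+r)^2 + D_3/(1+r)^3 + D_4/(1+r)^4 + D_5/(1+r)^5 + TV/(1+r)^5
    = 12185.23132 + 11784.11605 + 11396.20476 + 11021.06279 + 10658.26979 + 111585.55927 = 168630.44398

168630.44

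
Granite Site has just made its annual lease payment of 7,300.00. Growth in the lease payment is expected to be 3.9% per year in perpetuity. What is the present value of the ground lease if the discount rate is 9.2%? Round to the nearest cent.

143107.55

D₁ = D₀ × (1 + g) = 7,300.00 × 1.039 = 7,584.7000
Growing perpetuity: P = D₁ / (r − g) = 7,584.7000 / (0.092 − 0.039) = 143,107.55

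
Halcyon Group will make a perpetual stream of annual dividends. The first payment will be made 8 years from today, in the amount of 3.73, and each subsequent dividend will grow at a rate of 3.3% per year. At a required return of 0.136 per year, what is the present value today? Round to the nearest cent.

Value at end of year 7: C₁ / (r − g) = 3.73 / (0.136 − 0.033) = 36.2136
Discount to today: PV = 36.2136 / (1 + 0.136)^7 = 36.2136 / 2.441453 = 14.83

14.83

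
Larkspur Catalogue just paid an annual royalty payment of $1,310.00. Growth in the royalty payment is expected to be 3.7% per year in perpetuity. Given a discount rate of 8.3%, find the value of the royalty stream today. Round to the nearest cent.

$29531.96

D₁ = D₀ × (1 + g) = $1,310.00 × 1.037 = $1,358.4700
Growing perpetuity: P = D₁ / (r − g) = $1,358.4700 / (0.083 − 0.037) = $29,531.96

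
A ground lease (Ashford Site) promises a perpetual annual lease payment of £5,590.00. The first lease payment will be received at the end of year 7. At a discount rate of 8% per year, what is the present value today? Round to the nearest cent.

Value at end of year 6: C / r = £5,590.00 / 0.08 = £69,875.0000
Discount to today: PV = £69,875.0000 / (1 + 0.08)^6 = £69,875.0000 / 1.586874 = £44,033.10

£44033.10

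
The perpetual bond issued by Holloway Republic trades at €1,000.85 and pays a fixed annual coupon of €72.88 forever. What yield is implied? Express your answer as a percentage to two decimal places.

P = C/r ⇒ r = C/P = €72.88/€1,000.85 = 0.072818

7.28%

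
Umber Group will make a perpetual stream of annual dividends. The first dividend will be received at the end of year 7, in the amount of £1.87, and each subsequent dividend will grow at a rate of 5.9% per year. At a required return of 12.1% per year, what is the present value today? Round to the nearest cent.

£15.20

Value at end of year 6: C₁ / (r − g) = £1.87 / (0.121 − 0.059) = £30.1613
Discount to today: PV = £30.1613 / (1 + 0.121)^6 = £30.1613 / 1.984420 = £15.20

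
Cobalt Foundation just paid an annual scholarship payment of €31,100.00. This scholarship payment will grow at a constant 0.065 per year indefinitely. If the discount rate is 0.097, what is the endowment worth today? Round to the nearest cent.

€1035046.88

D₁ = D₀ × (1 + g) = €31,100.00 × 1.065 = €33,121.5000
Growing perpetuity: P = D₁ / (r − g) = €33,121.5000 / (0.097 − 0.065) = €1,035,046.88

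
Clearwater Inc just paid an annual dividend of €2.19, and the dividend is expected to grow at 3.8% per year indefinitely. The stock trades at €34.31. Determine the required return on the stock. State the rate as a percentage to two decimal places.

10.43%

D₁ = €2.19 × 1.038 = €2.2732
P = D₁/(r − g) ⇒ r = D₁/P + g = €2.2732/€34.31 + 0.038 = 0.066255 + 0.038 = 0.104255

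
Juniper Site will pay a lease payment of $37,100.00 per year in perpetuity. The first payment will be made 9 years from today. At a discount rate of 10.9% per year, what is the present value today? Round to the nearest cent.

Value at end of year 8: C / r = $37,100.00 / 0.109 = $340,366.9725
Discount to today: PV = $340,366.9725 / (1 + 0.109)^8 = $340,366.9725 / 2.287981 = $148,763.04

$148763.04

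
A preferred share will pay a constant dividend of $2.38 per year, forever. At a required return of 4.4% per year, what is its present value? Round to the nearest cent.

Level perpetuity: PV = C / r = $2.38 / 0.044 = $54.09

$54.09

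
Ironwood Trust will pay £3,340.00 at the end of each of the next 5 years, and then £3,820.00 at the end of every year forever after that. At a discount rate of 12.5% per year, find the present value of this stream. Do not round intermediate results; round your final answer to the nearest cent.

£28850.93

PV of 5-year annuity: £3,340.00 × [1 − (1+0.125)^−5] / 0.125 = 11892.29826
Perpetuity value at year 5: £3,820.00 / 0.125 = 30560.00000
PV of perpetuity: 30560.00000 / (1+0.125)^5 = 16958.62894
Total PV = 11892.29826 + 16958.62894 = 28850.92720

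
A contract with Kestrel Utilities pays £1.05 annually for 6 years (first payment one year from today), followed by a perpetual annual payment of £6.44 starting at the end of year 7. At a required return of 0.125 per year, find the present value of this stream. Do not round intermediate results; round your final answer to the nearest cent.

£29.67

PV of 6-year annuity: £1.05 × [1 − (1+0.125)^−6] / 0.125 = 4.25653
Perpetuity value at year 6: £6.44 / 0.125 = 51.52000
PV of perpetuity: 51.52000 / (1+0.125)^6 = 25.41328
Total PV = 4.25653 + 25.41328 = 29.66981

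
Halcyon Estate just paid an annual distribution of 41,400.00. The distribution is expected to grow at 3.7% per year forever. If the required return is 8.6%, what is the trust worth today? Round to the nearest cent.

D₁ = D₀ × (1 + g) = 41,400.00 × 1.037 = 42,931.8000
Growing perpetuity: P = D₁ / (r − g) = 42,931.8000 / (0.086 − 0.037) = 876,159.18

876159.18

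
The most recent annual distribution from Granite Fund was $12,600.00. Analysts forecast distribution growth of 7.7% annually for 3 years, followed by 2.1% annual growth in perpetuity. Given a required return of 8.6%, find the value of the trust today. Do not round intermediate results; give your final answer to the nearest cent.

D_1 = 13570.20000
D_2 = 14615.10540
D_3 = 15740.46852
Terminal value at year 3: TV = D_3×(1+g_2)/(r−g_2) = 16071.01835/0.065 = 247246.43623
P_0 = D_1/(1+r)^1 + D_2/(1+r)^2 + D_3/(1+r)^3 + TV/(1+r)^3
    = 12495.58011 + 12392.02558 + 12289.32923 + 193037.00229 = 230213.93721

$230213.94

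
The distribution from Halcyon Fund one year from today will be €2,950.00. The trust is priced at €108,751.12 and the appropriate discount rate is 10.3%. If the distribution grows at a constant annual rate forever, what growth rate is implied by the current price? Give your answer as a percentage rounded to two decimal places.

7.59%

P = D₁/(r−g) ⇒ g = r − D₁/P = 0.103 − €2,950.00/€108,751.12 = 0.075874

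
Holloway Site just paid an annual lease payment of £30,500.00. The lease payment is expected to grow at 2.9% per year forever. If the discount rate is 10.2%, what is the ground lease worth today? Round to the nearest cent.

D₁ = D₀ × (1 + g) = £30,500.00 × 1.029 = £31,384.5000
Growing perpetuity: P = D₁ / (r − g) = £31,384.5000 / (0.102 − 0.029) = £429,924.66

£429924.66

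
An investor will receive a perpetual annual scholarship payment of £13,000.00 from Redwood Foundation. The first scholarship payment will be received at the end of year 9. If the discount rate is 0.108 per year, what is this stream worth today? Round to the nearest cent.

£52990.93

Value at end of year 8: C / r = £13,000.00 / 0.108 = £120,370.3704
Discount to today: PV = £120,370.3704 / (1 + 0.108)^8 = £120,370.3704 / 2.271528 = £52,990.93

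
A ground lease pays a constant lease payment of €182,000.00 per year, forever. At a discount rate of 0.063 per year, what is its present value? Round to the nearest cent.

Level perpetuity: PV = C / r = €182,000.00 / 0.063 = €2,888,888.89

€2888888.89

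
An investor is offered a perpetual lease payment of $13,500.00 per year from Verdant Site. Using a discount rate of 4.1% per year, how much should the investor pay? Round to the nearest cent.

$329268.29

Level perpetuity: PV = C / r = $13,500.00 / 0.041 = $329,268.29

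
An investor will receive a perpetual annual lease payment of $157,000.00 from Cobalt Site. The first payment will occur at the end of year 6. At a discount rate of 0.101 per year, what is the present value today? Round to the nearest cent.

Value at end of year 5: C / r = $157,000.00 / 0.101 = $1,554,455.4455
Discount to today: PV = $1,554,455.4455 / (1 + 0.101)^5 = $1,554,455.4455 / 1.617844 = $960,819.22

$960819.22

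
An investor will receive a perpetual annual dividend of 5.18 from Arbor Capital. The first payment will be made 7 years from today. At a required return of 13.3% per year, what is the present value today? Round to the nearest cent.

Value at end of year 6: C / r = 5.18 / 0.133 = 38.9474
Discount to today: PV = 38.9474 / (1 + 0.133)^6 = 38.9474 / 2.115336 = 18.41

18.41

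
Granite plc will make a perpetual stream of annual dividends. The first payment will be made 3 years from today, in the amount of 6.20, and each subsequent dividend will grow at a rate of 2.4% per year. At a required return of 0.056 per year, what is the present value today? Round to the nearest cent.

Value at end of year 2: C₁ / (r − g) = 6.20 / (0.056 − 0.024) = 193.7500
Discount to today: PV = 193.7500 / (1 + 0.056)^2 = 193.7500 / 1.115136 = 173.75

173.75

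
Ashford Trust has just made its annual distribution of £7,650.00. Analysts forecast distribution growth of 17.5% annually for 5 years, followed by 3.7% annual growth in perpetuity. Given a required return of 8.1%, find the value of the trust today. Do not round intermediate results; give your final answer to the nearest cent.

£323020.62

D_1 = 8988.75000
D_2 = 10561.78125
D_3 = 12410.09297
D_4 = 14581.85924
D_5 = 17133.68460
Terminal value at year 5: TV = D_5×(1+g_2)/(r−g_2) = 17767.63094/0.044 = 403809.79399
P_0 = D_1/(1+r)^1 + D_2/(1+r)^2 + D_3/(1+r)^3 + D_4/(1+r)^4 + D_5/(1+r)^5 + TV/(1+r)^5
    = 8315.21739 + 9038.27977 + 9824.21714 + 10678.49690 + 11607.06184 + 273557.34391 = 323020.61696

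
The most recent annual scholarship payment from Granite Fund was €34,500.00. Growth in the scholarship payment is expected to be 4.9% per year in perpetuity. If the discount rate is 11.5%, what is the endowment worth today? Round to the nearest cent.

D₁ = D₀ × (1 + g) = €34,500.00 × 1.049 = €36,190.5000
Growing perpetuity: P = D₁ / (r − g) = €36,190.5000 / (0.115 − 0.049) = €548,340.91

€548340.91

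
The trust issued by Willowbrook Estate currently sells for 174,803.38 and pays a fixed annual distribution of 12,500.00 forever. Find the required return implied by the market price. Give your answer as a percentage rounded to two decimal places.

P = C/r ⇒ r = C/P = 12,500.00/174,803.38 = 0.071509

7.15%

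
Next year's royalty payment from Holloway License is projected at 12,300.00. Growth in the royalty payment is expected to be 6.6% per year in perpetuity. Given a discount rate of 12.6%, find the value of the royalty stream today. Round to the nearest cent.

205000.00

Growing perpetuity: P = D₁ / (r − g) = 12,300.0000 / (0.126 − 0.066) = 205,000.00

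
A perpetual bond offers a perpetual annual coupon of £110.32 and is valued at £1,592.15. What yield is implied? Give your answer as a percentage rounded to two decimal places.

P = C/r ⇒ r = C/P = £110.32/£1,592.15 = 0.069290

6.93%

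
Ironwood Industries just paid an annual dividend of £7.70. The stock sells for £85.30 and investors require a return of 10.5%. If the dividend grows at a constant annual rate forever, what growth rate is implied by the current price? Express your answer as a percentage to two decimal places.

P = D₀(1+g)/(r−g) ⇒ P(r−g) = D₀(1+g) ⇒ g(P+D₀) = P·r − D₀
g = (P·r − D₀)/(P + D₀) = (£85.30×0.105 − £7.70) / (£85.30 + £7.70) = 0.013511

1.35%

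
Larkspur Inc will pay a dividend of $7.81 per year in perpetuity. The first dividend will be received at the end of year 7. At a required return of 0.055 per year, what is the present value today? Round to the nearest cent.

$102.98

Value at end of year 6: C / r = $7.81 / 0.055 = $142.0000
Discount to today: PV = $142.0000 / (1 + 0.055)^6 = $142.0000 / 1.378843 = $102.98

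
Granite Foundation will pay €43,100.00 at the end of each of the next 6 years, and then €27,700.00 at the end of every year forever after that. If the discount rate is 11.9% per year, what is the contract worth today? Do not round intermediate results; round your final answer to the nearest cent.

€296268.51

PV of 6-year annuity: €43,100.00 × [1 − (1+0.119)^−6] / 0.119 = 177704.66171
Perpetuity value at year 6: €27,700.00 / 0.119 = 232773.10924
PV of perpetuity: 232773.10924 / (1+0.119)^6 = 118563.84870
Total PV = 177704.66171 + 118563.84870 = 296268.51041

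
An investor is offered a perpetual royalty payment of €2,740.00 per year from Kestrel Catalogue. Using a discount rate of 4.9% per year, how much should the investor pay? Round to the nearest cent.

€55918.37

Level perpetuity: PV = C / r = €2,740.00 / 0.049 = €55,918.37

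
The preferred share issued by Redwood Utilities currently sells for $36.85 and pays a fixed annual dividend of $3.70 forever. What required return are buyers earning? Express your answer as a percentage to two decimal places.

P = C/r ⇒ r = C/P = $3.70/$36.85 = 0.100407

10.04%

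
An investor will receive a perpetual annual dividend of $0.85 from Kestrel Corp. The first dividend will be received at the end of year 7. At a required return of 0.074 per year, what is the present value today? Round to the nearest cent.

$7.48

Value at end of year 6: C / r = $0.85 / 0.074 = $11.4865
Discount to today: PV = $11.4865 / (1 + 0.074)^6 = $11.4865 / 1.534708 = $7.48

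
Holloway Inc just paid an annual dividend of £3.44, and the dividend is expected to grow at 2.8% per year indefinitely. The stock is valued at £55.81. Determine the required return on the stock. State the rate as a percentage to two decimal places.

D₁ = £3.44 × 1.028 = £3.5363
P = D₁/(r − g) ⇒ r = D₁/P + g = £3.5363/£55.81 + 0.028 = 0.063364 + 0.028 = 0.091364

9.14%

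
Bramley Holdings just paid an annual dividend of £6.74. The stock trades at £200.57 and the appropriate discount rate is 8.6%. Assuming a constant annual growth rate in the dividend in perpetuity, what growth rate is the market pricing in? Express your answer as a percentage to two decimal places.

P = D₀(1+g)/(r−g) ⇒ P(r−g) = D₀(1+g) ⇒ g(P+D₀) = P·r − D₀
g = (P·r − D₀)/(P + D₀) = (£200.57×0.086 − £6.74) / (£200.57 + £6.74) = 0.050692

5.07%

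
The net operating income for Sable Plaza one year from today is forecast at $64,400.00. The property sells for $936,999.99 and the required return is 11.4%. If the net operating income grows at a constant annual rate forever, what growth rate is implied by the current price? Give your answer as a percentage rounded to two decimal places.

P = D₁/(r−g) ⇒ g = r − D₁/P = 0.114 − $64,400.00/$936,999.99 = 0.045270

4.53%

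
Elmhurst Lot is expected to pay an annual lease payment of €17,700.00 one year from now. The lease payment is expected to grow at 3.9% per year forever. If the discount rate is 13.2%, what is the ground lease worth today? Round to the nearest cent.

Growing perpetuity: P = D₁ / (r − g) = €17,700.0000 / (0.132 − 0.039) = €190,322.58

€190322.58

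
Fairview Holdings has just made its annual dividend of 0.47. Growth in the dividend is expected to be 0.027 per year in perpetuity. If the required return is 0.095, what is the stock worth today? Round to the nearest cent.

D₁ = D₀ × (1 + g) = 0.47 × 1.027 = 0.4827
Growing perpetuity: P = D₁ / (r − g) = 0.4827 / (0.095 − 0.027) = 7.10

7.10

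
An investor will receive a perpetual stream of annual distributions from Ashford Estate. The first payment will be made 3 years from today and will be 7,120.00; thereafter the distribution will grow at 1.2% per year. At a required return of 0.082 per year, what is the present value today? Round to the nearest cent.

Value at end of year 2: C₁ / (r − g) = 7,120.00 / (0.082 − 0.012) = 101,714.2857
Discount to today: PV = 101,714.2857 / (1 + 0.082)^2 = 101,714.2857 / 1.170724 = 86,881.52

86881.52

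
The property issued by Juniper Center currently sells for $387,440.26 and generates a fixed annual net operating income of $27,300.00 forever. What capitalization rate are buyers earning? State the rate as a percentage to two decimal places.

P = C/r ⇒ r = C/P = $27,300.00/$387,440.26 = 0.070462

7.05%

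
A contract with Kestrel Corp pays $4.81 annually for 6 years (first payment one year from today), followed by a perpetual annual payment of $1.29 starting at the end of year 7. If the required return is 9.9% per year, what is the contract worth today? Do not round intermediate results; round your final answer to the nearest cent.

PV of 6-year annuity: $4.81 × [1 − (1+0.099)^−6] / 0.099 = 21.01034
Perpetuity value at year 6: $1.29 / 0.099 = 13.03030
PV of perpetuity: 13.03030 / (1+0.099)^6 = 7.39551
Total PV = 21.01034 + 7.39551 = 28.40585

$28.41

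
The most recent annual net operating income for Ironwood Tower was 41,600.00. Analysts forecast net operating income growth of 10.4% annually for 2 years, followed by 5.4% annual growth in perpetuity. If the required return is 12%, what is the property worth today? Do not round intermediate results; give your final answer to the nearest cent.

726919.48

D_1 = 45926.40000
D_2 = 50702.74560
Terminal value at year 2: TV = D_2×(1+g_2)/(r−g_2) = 53440.69386/0.066 = 809707.48276
P_0 = D_1/(1+r)^1 + D_2/(1+r)^2 + TV/(1+r)^2
    = 41005.71429 + 40419.91837 + 645493.84787 = 726919.48052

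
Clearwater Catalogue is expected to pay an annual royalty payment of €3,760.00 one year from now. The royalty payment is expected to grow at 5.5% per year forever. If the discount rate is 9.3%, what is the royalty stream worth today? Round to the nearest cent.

€98947.37

Growing perpetuity: P = D₁ / (r − g) = €3,760.0000 / (0.093 − 0.055) = €98,947.37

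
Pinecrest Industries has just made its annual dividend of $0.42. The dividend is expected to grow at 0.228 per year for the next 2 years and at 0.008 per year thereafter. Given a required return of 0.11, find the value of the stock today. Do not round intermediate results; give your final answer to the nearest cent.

$6.06

D_1 = 0.51576
D_2 = 0.63335
Terminal value at year 2: TV = D_2×(1+g_2)/(r−g_2) = 0.63842/0.102 = 6.25902
P_0 = D_1/(1+r)^1 + D_2/(1+r)^2 + TV/(1+r)^2
    = 0.46465 + 0.51404 + 5.07996 = 6.05865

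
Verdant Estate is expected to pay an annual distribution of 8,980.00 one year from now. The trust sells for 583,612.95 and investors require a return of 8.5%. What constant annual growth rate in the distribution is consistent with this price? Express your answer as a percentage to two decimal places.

6.96%

P = D₁/(r−g) ⇒ g = r − D₁/P = 0.085 − 8,980.00/583,612.95 = 0.069613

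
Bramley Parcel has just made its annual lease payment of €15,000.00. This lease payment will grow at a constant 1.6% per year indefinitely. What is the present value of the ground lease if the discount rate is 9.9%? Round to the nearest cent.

D₁ = D₀ × (1 + g) = €15,000.00 × 1.016 = €15,240.0000
Growing perpetuity: P = D₁ / (r − g) = €15,240.0000 / (0.099 − 0.016) = €183,614.46

€183614.46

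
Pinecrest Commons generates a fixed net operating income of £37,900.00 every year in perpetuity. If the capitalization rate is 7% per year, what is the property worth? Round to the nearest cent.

Level perpetuity: PV = C / r = £37,900.00 / 0.07 = £541,428.57

£541428.57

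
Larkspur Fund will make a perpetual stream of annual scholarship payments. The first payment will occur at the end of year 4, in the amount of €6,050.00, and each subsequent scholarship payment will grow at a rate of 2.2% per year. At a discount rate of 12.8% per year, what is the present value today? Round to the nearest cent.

Value at end of year 3: C₁ / (r − g) = €6,050.00 / (0.128 − 0.022) = €57,075.4717
Discount to today: PV = €57,075.4717 / (1 + 0.128)^3 = €57,075.4717 / 1.435249 = €39,766.94

€39766.94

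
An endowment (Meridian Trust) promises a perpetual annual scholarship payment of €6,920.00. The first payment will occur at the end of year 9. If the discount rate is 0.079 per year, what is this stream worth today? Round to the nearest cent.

€47676.84

Value at end of year 8: C / r = €6,920.00 / 0.079 = €87,594.9367
Discount to today: PV = €87,594.9367 / (1 + 0.079)^8 = €87,594.9367 / 1.837264 = €47,676.84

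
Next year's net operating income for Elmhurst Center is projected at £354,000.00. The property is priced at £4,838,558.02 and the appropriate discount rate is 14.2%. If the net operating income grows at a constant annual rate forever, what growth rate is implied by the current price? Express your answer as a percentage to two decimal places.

6.88%

P = D₁/(r−g) ⇒ g = r − D₁/P = 0.142 − £354,000.00/£4,838,558.02 = 0.068838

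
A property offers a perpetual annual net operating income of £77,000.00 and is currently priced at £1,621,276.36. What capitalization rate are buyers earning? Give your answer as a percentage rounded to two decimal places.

4.75%

P = C/r ⇒ r = C/P = £77,000.00/£1,621,276.36 = 0.047493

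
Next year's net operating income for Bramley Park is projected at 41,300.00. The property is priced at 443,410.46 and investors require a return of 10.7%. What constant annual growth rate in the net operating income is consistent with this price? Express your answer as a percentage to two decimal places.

P = D₁/(r−g) ⇒ g = r − D₁/P = 0.107 − 41,300.00/443,410.46 = 0.013858

1.39%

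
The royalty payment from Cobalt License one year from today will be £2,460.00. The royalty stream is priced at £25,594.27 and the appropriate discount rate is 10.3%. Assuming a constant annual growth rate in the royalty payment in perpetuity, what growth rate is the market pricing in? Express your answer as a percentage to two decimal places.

P = D₁/(r−g) ⇒ g = r − D₁/P = 0.103 − £2,460.00/£25,594.27 = 0.006885

0.69%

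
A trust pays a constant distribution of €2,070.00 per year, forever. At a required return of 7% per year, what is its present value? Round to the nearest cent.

€29571.43

Level perpetuity: PV = C / r = €2,070.00 / 0.07 = €29,571.43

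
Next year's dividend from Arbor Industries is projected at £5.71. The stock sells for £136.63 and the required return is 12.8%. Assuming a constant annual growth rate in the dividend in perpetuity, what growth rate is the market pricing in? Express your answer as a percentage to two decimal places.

P = D₁/(r−g) ⇒ g = r − D₁/P = 0.128 − £5.71/£136.63 = 0.086208

8.62%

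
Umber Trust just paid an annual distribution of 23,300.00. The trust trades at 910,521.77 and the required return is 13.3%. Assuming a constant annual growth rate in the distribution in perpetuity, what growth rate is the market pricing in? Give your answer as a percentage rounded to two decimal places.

10.47%

P = D₀(1+g)/(r−g) ⇒ P(r−g) = D₀(1+g) ⇒ g(P+D₀) = P·r − D₀
g = (P·r − D₀)/(P + D₀) = (910,521.77×0.133 − 23,300.00) / (910,521.77 + 23,300.00) = 0.104730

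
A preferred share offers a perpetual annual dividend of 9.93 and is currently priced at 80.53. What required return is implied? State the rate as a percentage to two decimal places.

P = C/r ⇒ r = C/P = 9.93/80.53 = 0.123308

12.33%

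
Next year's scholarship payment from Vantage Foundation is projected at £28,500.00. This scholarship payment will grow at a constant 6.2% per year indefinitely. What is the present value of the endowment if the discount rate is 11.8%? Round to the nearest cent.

Growing perpetuity: P = D₁ / (r − g) = £28,500.0000 / (0.118 − 0.062) = £508,928.57

£508928.57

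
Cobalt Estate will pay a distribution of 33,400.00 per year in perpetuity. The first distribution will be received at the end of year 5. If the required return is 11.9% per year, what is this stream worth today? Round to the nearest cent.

179010.77

Value at end of year 4: C / r = 33,400.00 / 0.119 = 280,672.2689
Discount to today: PV = 280,672.2689 / (1 + 0.119)^4 = 280,672.2689 / 1.567907 = 179,010.77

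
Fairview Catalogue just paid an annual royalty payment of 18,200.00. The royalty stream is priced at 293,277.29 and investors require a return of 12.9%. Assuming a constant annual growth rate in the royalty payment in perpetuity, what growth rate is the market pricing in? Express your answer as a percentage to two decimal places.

6.30%

P = D₀(1+g)/(r−g) ⇒ P(r−g) = D₀(1+g) ⇒ g(P+D₀) = P·r − D₀
g = (P·r − D₀)/(P + D₀) = (293,277.29×0.129 − 18,200.00) / (293,277.29 + 18,200.00) = 0.063031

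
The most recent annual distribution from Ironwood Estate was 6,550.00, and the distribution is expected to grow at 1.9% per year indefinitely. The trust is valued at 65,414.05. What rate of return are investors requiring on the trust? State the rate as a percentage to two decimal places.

D₁ = 6,550.00 × 1.019 = 6,674.4500
P = D₁/(r − g) ⇒ r = D₁/P + g = 6,674.4500/65,414.05 + 0.019 = 0.102034 + 0.019 = 0.121034

12.10%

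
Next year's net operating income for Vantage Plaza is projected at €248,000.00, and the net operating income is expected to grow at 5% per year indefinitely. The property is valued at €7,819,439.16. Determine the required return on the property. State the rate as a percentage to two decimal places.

8.17%

P = D₁/(r − g) ⇒ r = D₁/P + g = €248,000.0000/€7,819,439.16 + 0.05 = 0.031716 + 0.05 = 0.081716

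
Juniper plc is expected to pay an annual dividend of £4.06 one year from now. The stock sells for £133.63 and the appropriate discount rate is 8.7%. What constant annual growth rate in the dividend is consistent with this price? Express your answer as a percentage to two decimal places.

P = D₁/(r−g) ⇒ g = r − D₁/P = 0.087 − £4.06/£133.63 = 0.056618

5.66%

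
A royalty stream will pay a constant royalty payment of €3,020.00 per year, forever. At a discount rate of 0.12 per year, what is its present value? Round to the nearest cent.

Level perpetuity: PV = C / r = €3,020.00 / 0.12 = €25,166.67

€25166.67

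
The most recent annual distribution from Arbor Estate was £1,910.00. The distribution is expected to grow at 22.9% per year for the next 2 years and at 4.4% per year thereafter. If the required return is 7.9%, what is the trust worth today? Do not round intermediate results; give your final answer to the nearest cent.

£78567.48

D_1 = 2347.39000
D_2 = 2884.94231
Terminal value at year 2: TV = D_2×(1+g_2)/(r−g_2) = 3011.87977/0.035 = 86053.70776
P_0 = D_1/(1+r)^1 + D_2/(1+r)^2 + TV/(1+r)^2
    = 2175.52363 + 2477.95973 + 73913.99870 = 78567.48206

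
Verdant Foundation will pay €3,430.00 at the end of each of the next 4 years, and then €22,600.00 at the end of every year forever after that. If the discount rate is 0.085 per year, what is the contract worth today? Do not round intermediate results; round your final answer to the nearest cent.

PV of 4-year annuity: €3,430.00 × [1 − (1+0.085)^−4] / 0.085 = 11235.29653
Perpetuity value at year 4: €22,600.00 / 0.085 = 265882.35294
PV of perpetuity: 265882.35294 / (1+0.085)^4 = 191853.86852
Total PV = 11235.29653 + 191853.86852 = 203089.16505

€203089.17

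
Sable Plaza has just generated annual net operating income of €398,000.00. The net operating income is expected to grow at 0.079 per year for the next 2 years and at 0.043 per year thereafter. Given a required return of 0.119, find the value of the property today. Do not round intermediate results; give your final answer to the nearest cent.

€5832339.85

D_1 = 429442.00000
D_2 = 463367.91800
Terminal value at year 2: TV = D_2×(1+g_2)/(r−g_2) = 483292.73847/0.076 = 6359114.97992
P_0 = D_1/(1+r)^1 + D_2/(1+r)^2 + TV/(1+r)^2
    = 383773.01162 + 370054.58404 + 5078512.25196 = 5832339.84761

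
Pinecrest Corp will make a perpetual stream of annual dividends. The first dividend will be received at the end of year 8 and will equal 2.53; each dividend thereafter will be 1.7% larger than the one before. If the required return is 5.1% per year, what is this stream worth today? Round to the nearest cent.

52.53

Value at end of year 7: C₁ / (r − g) = 2.53 / (0.051 − 0.017) = 74.4118
Discount to today: PV = 74.4118 / (1 + 0.051)^7 = 74.4118 / 1.416508 = 52.53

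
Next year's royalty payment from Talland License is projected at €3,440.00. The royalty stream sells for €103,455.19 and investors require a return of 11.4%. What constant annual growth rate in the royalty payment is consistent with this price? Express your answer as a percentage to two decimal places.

8.07%

P = D₁/(r−g) ⇒ g = r − D₁/P = 0.114 − €3,440.00/€103,455.19 = 0.080749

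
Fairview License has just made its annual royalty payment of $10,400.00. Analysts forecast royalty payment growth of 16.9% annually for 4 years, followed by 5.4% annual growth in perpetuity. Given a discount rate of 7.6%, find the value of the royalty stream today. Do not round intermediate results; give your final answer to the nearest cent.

D_1 = 12157.60000
D_2 = 14212.23440
D_3 = 16614.10201
D_4 = 19421.88525
Terminal value at year 4: TV = D_4×(1+g_2)/(r−g_2) = 20470.66706/0.022 = 930484.86625
P_0 = D_1/(1+r)^1 + D_2/(1+r)^2 + D_3/(1+r)^3 + D_4/(1+r)^4 + TV/(1+r)^4
    = 11298.88476 + 12275.46123 + 13336.44440 + 14489.12965 + 694161.02972 = 745560.94976

$745560.95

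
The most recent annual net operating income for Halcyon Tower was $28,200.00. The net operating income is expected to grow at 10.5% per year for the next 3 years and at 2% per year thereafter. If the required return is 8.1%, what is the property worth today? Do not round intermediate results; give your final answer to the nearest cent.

D_1 = 31161.00000
D_2 = 34432.90500
D_3 = 38048.36003
Terminal value at year 3: TV = D_3×(1+g_2)/(r−g_2) = 38809.32723/0.061 = 636218.47911
P_0 = D_1/(1+r)^1 + D_2/(1+r)^2 + D_3/(1+r)^3 + TV/(1+r)^3
    = 28826.08696 + 29466.07409 + 30120.27000 + 503650.41632 = 592062.84735

$592062.85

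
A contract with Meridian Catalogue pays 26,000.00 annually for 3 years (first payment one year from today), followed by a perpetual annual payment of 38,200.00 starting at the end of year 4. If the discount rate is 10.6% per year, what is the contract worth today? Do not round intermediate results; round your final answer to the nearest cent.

330355.40

PV of 3-year annuity: 26,000.00 × [1 − (1+0.106)^−3] / 0.106 = 63981.22475
Perpetuity value at year 3: 38,200.00 / 0.106 = 360377.35849
PV of perpetuity: 360377.35849 / (1+0.106)^3 = 266374.17444
Total PV = 63981.22475 + 266374.17444 = 330355.39919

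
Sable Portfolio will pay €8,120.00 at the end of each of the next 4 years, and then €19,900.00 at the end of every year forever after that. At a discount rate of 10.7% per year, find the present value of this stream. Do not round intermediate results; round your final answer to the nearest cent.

PV of 4-year annuity: €8,120.00 × [1 − (1+0.107)^−4] / 0.107 = 25354.07248
Perpetuity value at year 4: €19,900.00 / 0.107 = 185981.30841
PV of perpetuity: 185981.30841 / (1+0.107)^4 = 123845.09631
Total PV = 25354.07248 + 123845.09631 = 149199.16878

€149199.17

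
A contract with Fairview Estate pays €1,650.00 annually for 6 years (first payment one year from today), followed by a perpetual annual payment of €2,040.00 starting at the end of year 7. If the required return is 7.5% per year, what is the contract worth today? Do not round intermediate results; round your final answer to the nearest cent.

PV of 6-year annuity: €1,650.00 × [1 − (1+0.075)^−6] / 0.075 = 7744.84659
Perpetuity value at year 6: €2,040.00 / 0.075 = 27200.00000
PV of perpetuity: 27200.00000 / (1+0.075)^6 = 17624.55330
Total PV = 7744.84659 + 17624.55330 = 25369.39990

€25369.40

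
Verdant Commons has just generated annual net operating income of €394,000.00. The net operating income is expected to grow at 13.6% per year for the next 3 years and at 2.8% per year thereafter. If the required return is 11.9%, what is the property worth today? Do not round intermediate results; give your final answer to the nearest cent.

€5875133.94

D_1 = 447584.00000
D_2 = 508455.42400
D_3 = 577605.36166
Terminal value at year 3: TV = D_3×(1+g_2)/(r−g_2) = 593778.31179/0.091 = 6525036.39330
P_0 = D_1/(1+r)^1 + D_2/(1+r)^2 + D_3/(1+r)^3 + TV/(1+r)^3
    = 399985.70152 + 406062.33863 + 412231.29284 + 4656854.60477 = 5875133.93776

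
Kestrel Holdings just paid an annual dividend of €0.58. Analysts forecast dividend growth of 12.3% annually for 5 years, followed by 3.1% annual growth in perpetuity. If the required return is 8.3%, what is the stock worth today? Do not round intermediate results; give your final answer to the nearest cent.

D_1 = 0.65134
D_2 = 0.73145
D_3 = 0.82142
D_4 = 0.92246
D_5 = 1.03592
Terminal value at year 5: TV = D_5×(1+g_2)/(r−g_2) = 1.06803/0.052 = 20.53913
P_0 = D_1/(1+r)^1 + D_2/(1+r)^2 + D_3/(1+r)^3 + D_4/(1+r)^4 + D_5/(1+r)^5 + TV/(1+r)^5
    = 0.60142 + 0.62364 + 0.64667 + 0.67055 + 0.69532 + 13.78605 = 17.02365

€17.02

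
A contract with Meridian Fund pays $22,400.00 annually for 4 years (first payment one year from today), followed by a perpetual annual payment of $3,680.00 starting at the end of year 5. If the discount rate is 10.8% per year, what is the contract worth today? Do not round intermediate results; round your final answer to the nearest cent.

PV of 4-year annuity: $22,400.00 × [1 − (1+0.108)^−4] / 0.108 = 69792.58270
Perpetuity value at year 4: $3,680.00 / 0.108 = 34074.07407
PV of perpetuity: 34074.07407 / (1+0.108)^4 = 22608.14977
Total PV = 69792.58270 + 22608.14977 = 92400.73247

$92400.73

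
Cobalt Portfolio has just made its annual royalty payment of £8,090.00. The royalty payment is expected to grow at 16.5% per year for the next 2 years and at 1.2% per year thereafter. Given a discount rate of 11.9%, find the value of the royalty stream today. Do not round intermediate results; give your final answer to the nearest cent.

D_1 = 9424.85000
D_2 = 10979.95025
Terminal value at year 2: TV = D_2×(1+g_2)/(r−g_2) = 11111.70965/0.107 = 103847.75377
P_0 = D_1/(1+r)^1 + D_2/(1+r)^2 + TV/(1+r)^2
    = 8422.56479 + 8768.80070 + 82934.82529 = 100126.19077

£100126.19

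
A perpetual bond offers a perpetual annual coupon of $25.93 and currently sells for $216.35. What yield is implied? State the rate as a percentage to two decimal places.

11.99%

P = C/r ⇒ r = C/P = $25.93/$216.35 = 0.119852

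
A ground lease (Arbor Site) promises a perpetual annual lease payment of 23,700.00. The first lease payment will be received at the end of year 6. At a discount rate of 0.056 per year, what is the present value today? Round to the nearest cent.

Value at end of year 5: C / r = 23,700.00 / 0.056 = 423,214.2857
Discount to today: PV = 423,214.2857 / (1 + 0.056)^5 = 423,214.2857 / 1.313166 = 322,285.47

322285.47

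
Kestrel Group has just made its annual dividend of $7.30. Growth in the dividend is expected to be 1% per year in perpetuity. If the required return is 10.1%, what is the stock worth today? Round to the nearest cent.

D₁ = D₀ × (1 + g) = $7.30 × 1.01 = $7.3730
Growing perpetuity: P = D₁ / (r − g) = $7.3730 / (0.101 − 0.01) = $81.02

$81.02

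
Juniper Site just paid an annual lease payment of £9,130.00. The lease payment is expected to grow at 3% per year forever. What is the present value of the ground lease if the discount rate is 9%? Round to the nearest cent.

£156731.67

D₁ = D₀ × (1 + g) = £9,130.00 × 1.03 = £9,403.9000
Growing perpetuity: P = D₁ / (r − g) = £9,403.9000 / (0.09 − 0.03) = £156,731.67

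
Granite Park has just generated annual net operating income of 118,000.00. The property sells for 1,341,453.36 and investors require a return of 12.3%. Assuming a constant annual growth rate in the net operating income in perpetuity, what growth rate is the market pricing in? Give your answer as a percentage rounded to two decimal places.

P = D₀(1+g)/(r−g) ⇒ P(r−g) = D₀(1+g) ⇒ g(P+D₀) = P·r − D₀
g = (P·r − D₀)/(P + D₀) = (1,341,453.36×0.123 − 118,000.00) / (1,341,453.36 + 118,000.00) = 0.032203

3.22%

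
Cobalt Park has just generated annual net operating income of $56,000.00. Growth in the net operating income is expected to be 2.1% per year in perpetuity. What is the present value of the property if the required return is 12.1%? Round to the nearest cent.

D₁ = D₀ × (1 + g) = $56,000.00 × 1.021 = $57,176.0000
Growing perpetuity: P = D₁ / (r − g) = $57,176.0000 / (0.121 − 0.021) = $571,760.00

$571760.00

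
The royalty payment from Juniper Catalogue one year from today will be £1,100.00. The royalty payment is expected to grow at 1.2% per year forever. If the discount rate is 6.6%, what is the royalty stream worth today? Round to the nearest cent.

£20370.37

Growing perpetuity: P = D₁ / (r − g) = £1,100.0000 / (0.066 − 0.012) = £20,370.37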